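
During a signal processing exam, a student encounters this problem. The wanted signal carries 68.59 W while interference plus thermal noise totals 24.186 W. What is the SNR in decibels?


SNR in decibels:
SNR = 10 * log10(Ps / Pn)
    = 10 * log10(68.59 / 24.186)
    = 10 * log10(2.8359)
    = 10 * 0.4527
    = 4.53 dB

4.53 dB


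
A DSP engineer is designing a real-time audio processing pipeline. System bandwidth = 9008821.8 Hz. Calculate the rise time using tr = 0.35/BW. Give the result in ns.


Rise time from bandwidth relationship:
tr = 0.35 / BW
   = 0.35 / 9008821.8
   = 3.885080733e-08 s
   = 38.8508 ns

38.8508 ns


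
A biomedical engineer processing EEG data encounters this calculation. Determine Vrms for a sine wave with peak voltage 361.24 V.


RMS voltage for a sinusoidal waveform:
V_rms = V_peak / sqrt(2)
      = 361.24 / 1.414214
      = 255.435 V

255.435 V


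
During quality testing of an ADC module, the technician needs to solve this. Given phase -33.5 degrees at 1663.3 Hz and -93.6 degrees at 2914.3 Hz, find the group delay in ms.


Group delay from phase difference:
tau = -d(phi)/d(omega)
d(phi) = -60.1 deg = -1.048943 rad
d(omega) = 2*pi*(2914.3 - 1663.3) = 7860.2648 rad/s
tau = -(-1.048943) / 7860.2648
    = 0.1334 ms

0.1334 ms


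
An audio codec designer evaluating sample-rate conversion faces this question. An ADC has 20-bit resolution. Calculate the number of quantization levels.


Number of quantization levels = 2^N
= 2^20
= 1048576

1048576


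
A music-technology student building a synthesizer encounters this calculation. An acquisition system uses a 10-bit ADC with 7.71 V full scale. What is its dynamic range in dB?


Dynamic range from full-scale to LSB:
V_min = V_max / 2^bits = 7.71 / 2^10
DR = 20 * log10(V_max / V_min)
   = 20 * log10(2^10)
   = 20 * 10 * log10(2)
   = 60.21 dB

60.21 dB


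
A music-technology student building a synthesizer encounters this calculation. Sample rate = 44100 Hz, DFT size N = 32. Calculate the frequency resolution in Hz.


DFT frequency resolution:
df = fs / N
   = 44100 / 32
   = 1378.125 Hz

1378.125 Hz


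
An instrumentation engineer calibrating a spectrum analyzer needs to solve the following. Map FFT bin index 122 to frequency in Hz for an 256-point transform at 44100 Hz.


Frequency of DFT bin k:
f_k = k * fs / N
    = 122 * 44100 / 256
    = 5380200 / 256
    = 21016.406 Hz

21016.406 Hz


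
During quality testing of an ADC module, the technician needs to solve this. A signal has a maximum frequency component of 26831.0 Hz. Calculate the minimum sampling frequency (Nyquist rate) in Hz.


The Nyquist rate is twice the maximum frequency component.
fs_min = 2 * fmax
      = 2 * 26831.0
      = 53662.0 Hz

53662.0


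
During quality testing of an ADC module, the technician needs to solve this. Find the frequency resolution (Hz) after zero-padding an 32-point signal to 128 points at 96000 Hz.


Frequency resolution after zero-padding:
N_padded = 32 * 4 = 128
df = fs / N_padded
   = 96000 / 128
   = 750.0 Hz

750.0 Hz


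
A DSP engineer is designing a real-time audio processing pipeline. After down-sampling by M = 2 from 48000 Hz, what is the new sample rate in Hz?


Decimation reduces the sample rate:
fs_out = fs_in / M
       = 48000 / 2
       = 24000.0 Hz

24000.0 Hz


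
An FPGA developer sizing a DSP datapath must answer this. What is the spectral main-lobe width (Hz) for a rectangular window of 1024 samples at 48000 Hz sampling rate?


Main lobe width for a rectangular window:
Width = 2 * fs / N
      = 2 * 48000 / 1024
      = 96000 / 1024
      = 93.75 Hz

93.75 Hz


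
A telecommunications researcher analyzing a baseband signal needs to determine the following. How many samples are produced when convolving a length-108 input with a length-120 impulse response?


Linear convolution output length:
L = N + M - 1
  = 108 + 120 - 1
  = 227 samples

227


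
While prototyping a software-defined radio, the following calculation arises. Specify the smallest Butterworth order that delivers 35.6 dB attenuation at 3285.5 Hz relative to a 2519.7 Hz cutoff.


Butterworth filter order formula:
n = log10(10^(A/10) - 1) / (2 * log10(f_stop/f_pass))
10^(35.6/10) - 1 = 3629.7805
f_stop/f_pass = 3285.5 / 2519.7 = 1.3039
n = 15.4438 -> ceil = 16

16


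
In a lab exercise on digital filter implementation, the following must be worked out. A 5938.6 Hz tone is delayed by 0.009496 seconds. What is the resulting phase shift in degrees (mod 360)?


Phase shift from frequency and time delay:
phi = 360 * f * t_delay
    = 360 * 5938.6 * 0.009496
    = 20301.46 degrees
    mod 360 = 141.46 degrees

141.46 degrees


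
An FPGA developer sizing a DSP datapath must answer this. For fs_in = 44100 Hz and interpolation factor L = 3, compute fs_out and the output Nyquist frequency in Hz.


Step 1 — output sample rate after interpolation by L:
fs_out = L * fs_in = 3 * 44100 = 132300 Hz

Step 2 — Nyquist frequency of the output stream:
f_Nyq = fs_out / 2 = 132300 / 2 = 66150.0 Hz

fs_out = 132300 Hz; f_Nyquist = 66150.0 Hz


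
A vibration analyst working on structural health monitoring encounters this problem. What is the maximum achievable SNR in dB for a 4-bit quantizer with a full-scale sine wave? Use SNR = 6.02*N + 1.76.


Theoretical SNR for a full-scale sinusoid:
SNR = 6.02 * N + 1.76
    = 6.02 * 4 + 1.76
    = 24.08 + 1.76
    = 25.84 dB

25.84 dB


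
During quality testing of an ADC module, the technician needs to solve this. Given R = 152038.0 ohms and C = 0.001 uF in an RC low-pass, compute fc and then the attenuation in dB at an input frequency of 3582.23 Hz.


Step 1 — cutoff frequency:
fc = 1 / (2*pi*R*C)
C = 0.001 uF = 1e-09 F
fc = 1 / (2*pi*152038.0*1e-09)
   = 1046.81 Hz

Step 2 — magnitude at f = 3582.23 Hz:
|H(f)| = 1 / sqrt(1 + (f/fc)^2)
f/fc = 3582.23 / 1046.81 = 3.422044
|H| = 1 / sqrt(1 + 11.710385) = 0.2804921
|H|_dB = 20*log10(0.2804921) = -11.04 dB

fc = 1046.81 Hz; |H(3582.23 Hz)| = -11.04 dB


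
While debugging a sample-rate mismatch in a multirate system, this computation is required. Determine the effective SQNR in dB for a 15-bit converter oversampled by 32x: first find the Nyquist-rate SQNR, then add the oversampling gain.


Step 1 — baseline SQNR at Nyquist:
SQNR_base = 6.02*N + 1.76
          = 6.02*15 + 1.76
          = 92.06 dB

Step 2 — oversampling processing gain:
G = 10*log10(OSR) = 10*log10(32) = 15.05 dB

Step 3 — total:
SQNR_total = 92.06 + 15.05 = 107.11 dB

Base SQNR = 92.06 dB; oversampled SQNR = 107.11 dB


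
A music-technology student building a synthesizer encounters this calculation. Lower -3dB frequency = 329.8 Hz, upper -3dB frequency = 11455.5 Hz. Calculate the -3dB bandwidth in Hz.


Bandwidth is the difference of -3dB frequencies:
BW = f_high - f_low
   = 11455.5 - 329.8
   = 11125.7 Hz

11125.7 Hz


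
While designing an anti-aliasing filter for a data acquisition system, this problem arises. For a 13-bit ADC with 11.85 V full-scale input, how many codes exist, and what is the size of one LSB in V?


Step 1 — number of quantization levels:
L = 2^N = 2^13 = 8192

Step 2 — LSB step size:
delta = Vfs / L
      = 11.85 / 8192
      = 0.00144653 V

Levels = 8192; step size = 0.00144653 V


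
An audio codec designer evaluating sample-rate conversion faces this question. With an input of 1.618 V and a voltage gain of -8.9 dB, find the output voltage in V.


Output voltage from dB gain:
V_out = V_in * 10^(gain_dB / 20)
      = 1.618 * 10^(-8.9 / 20)
      = 1.618 * 0.358922
      = 0.5807 V

0.5807 V


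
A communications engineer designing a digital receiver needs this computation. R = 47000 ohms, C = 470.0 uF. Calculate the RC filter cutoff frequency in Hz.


Cutoff frequency of a first-order RC filter:
fc = 1 / (2 * pi * R * C)
C = 470.0 uF = 0.00047 F
fc = 1 / (2 * pi * 47000 * 0.00047)
   = 1 / 138.7955634356
   = 0.007205 Hz

0.007205 Hz


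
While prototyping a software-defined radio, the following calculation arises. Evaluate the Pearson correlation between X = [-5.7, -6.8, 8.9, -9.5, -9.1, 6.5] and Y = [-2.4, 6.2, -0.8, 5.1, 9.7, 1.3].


Pearson correlation coefficient (population):
r = cov(X,Y) / (std(X) * std(Y))
Mean X = -2.6167, Mean Y = 3.1833
Cov(X,Y) = -18.981944
Std(X) = 7.440523, Std(Y) = 4.199769
r = -0.6075

-0.6075


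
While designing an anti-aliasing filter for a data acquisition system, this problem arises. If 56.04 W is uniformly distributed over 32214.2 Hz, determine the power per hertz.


Power spectral density:
PSD = P / BW
    = 56.04 / 32214.2
    = 0.00173961 W/Hz

0.00173961 W/Hz


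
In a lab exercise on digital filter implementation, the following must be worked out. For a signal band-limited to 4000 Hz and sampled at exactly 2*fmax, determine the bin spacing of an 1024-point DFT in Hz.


Step 1 — Nyquist sampling rate:
fs = 2 * fmax = 2 * 4000 = 8000 Hz

Step 2 — DFT bin spacing:
df = fs / N = 8000 / 1024 = 7.8125 Hz

7.8125 Hz


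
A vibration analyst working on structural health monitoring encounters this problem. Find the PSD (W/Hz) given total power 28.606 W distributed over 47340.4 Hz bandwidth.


Power spectral density:
PSD = P / BW
    = 28.606 / 47340.4
    = 0.00060426 W/Hz

0.00060426 W/Hz


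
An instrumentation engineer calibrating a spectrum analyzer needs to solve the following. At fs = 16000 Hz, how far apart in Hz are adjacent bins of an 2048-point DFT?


DFT frequency resolution:
df = fs / N
   = 16000 / 2048
   = 7.8125 Hz

7.8125 Hz


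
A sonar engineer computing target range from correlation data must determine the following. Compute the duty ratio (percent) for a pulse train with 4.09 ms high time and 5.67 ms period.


Duty cycle as a percentage:
DC = (t_on / T) * 100
   = (4.09 / 5.67) * 100
   = 0.72134 * 100
   = 72.13 %

72.13 %


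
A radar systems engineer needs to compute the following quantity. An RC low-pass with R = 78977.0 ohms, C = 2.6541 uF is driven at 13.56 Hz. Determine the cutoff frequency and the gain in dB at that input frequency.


Step 1 — cutoff frequency:
fc = 1 / (2*pi*R*C)
C = 2.6541 uF = 2.6541e-06 F
fc = 1 / (2*pi*78977.0*2.6541e-06)
   = 0.75928 Hz

Step 2 — magnitude at f = 13.56 Hz:
|H(f)| = 1 / sqrt(1 + (f/fc)^2)
f/fc = 13.56 / 0.75928 = 17.859024
|H| = 1 / sqrt(1 + 318.944738) = 0.0559065
|H|_dB = 20*log10(0.0559065) = -25.05 dB

fc = 0.75928 Hz; |H(13.56 Hz)| = -25.05 dB


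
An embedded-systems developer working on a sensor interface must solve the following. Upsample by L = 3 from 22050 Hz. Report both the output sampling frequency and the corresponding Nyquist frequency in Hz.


Step 1 — output sample rate after interpolation by L:
fs_out = L * fs_in = 3 * 22050 = 66150 Hz

Step 2 — Nyquist frequency of the output stream:
f_Nyq = fs_out / 2 = 66150 / 2 = 33075.0 Hz

fs_out = 66150 Hz; f_Nyquist = 33075.0 Hz


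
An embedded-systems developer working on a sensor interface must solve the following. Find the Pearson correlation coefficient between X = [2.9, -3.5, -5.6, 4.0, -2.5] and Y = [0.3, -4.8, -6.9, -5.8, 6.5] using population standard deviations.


Pearson correlation coefficient (population):
r = cov(X,Y) / (std(X) * std(Y))
Mean X = -0.94, Mean Y = -2.14
Cov(X,Y) = 1.3604
Std(X) = 3.7377, Std(Y) = 4.974575
r = 0.0732

0.0732


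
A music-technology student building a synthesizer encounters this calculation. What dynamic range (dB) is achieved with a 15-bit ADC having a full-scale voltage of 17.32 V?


Dynamic range from full-scale to LSB:
V_min = V_max / 2^bits = 17.32 / 2^15
DR = 20 * log10(V_max / V_min)
   = 20 * log10(2^15)
   = 20 * 15 * log10(2)
   = 90.31 dB

90.31 dB


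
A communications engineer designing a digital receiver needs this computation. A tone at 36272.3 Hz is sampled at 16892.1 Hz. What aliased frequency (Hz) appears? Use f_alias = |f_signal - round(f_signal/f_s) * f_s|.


Compute the nearest integer multiple of fs to the signal:
n = round(36272.3 / 16892.1) = 2
f_alias = |36272.3 - 2 * 16892.1|
        = |36272.3 - 33784.2|
        = 2488.1 Hz

2488.1


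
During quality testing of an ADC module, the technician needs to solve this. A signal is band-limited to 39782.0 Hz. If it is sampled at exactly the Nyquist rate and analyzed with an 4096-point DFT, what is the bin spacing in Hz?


Step 1 — Nyquist sampling rate:
fs = 2 * fmax = 2 * 39782.0 = 79564.0 Hz

Step 2 — DFT bin spacing:
df = fs / N = 79564.0 / 4096 = 19.4248 Hz

19.4248 Hz


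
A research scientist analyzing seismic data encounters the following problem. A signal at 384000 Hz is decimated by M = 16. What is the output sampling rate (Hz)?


Decimation reduces the sample rate:
fs_out = fs_in / M
       = 384000 / 16
       = 24000.0 Hz

24000.0 Hz


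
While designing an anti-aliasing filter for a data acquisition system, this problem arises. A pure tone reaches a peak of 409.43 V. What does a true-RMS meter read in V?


RMS voltage for a sinusoidal waveform:
V_rms = V_peak / sqrt(2)
      = 409.43 / 1.414214
      = 289.511 V

289.511 V


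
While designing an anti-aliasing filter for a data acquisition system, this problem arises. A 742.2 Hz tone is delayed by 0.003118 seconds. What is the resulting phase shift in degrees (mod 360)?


Phase shift from frequency and time delay:
phi = 360 * f * t_delay
    = 360 * 742.2 * 0.003118
    = 833.1 degrees
    mod 360 = 113.1 degrees

113.1 degrees


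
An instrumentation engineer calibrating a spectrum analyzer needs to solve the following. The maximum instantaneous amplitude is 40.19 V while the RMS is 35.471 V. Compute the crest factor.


Crest factor is the ratio of peak to RMS:
CF = V_peak / V_rms
   = 40.19 / 35.471
   = 1.133

1.133


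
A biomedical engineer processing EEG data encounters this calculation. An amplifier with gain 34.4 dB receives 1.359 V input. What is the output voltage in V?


Output voltage from dB gain:
V_out = V_in * 10^(gain_dB / 20)
      = 1.359 * 10^(34.4 / 20)
      = 1.359 * 52.480746
      = 71.3213 V

71.3213 V


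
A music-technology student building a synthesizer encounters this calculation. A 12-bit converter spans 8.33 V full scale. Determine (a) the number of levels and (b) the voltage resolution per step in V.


Step 1 — number of quantization levels:
L = 2^N = 2^12 = 4096

Step 2 — LSB step size:
delta = Vfs / L
      = 8.33 / 4096
      = 0.00203369 V

Levels = 4096; step size = 0.00203369 V


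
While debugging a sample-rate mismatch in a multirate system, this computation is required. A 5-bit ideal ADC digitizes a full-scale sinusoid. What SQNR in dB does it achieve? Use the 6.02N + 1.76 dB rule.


Theoretical SNR for a full-scale sinusoid:
SNR = 6.02 * N + 1.76
    = 6.02 * 5 + 1.76
    = 30.1 + 1.76
    = 31.86 dB

31.86 dB


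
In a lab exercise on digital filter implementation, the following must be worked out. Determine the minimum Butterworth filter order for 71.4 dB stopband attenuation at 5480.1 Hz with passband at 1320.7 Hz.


Butterworth filter order formula:
n = log10(10^(A/10) - 1) / (2 * log10(f_stop/f_pass))
10^(71.4/10) - 1 = 13803841.646
f_stop/f_pass = 5480.1 / 1320.7 = 4.1494
n = 5.7768 -> ceil = 6

6


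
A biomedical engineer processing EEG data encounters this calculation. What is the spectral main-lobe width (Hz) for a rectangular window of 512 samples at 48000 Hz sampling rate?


Main lobe width for a rectangular window:
Width = 2 * fs / N
      = 2 * 48000 / 512
      = 96000 / 512
      = 187.5 Hz

187.5 Hz


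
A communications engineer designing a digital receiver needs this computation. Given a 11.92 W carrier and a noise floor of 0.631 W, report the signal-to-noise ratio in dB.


SNR in decibels:
SNR = 10 * log10(Ps / Pn)
    = 10 * log10(11.92 / 0.631)
    = 10 * log10(18.8906)
    = 10 * 1.2762
    = 12.76 dB

12.76 dB


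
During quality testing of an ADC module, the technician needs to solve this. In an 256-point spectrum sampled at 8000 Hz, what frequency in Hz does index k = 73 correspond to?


Frequency of DFT bin k:
f_k = k * fs / N
    = 73 * 8000 / 256
    = 584000 / 256
    = 2281.25 Hz

2281.25 Hz


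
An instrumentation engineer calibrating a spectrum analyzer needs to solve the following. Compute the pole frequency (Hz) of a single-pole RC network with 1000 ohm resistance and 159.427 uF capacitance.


Cutoff frequency of a first-order RC filter:
fc = 1 / (2 * pi * R * C)
C = 159.427 uF = 0.000159427 F
fc = 1 / (2 * pi * 1000 * 0.000159427)
   = 1 / 1.0017093839677
   = 0.998294 Hz

0.998294 Hz


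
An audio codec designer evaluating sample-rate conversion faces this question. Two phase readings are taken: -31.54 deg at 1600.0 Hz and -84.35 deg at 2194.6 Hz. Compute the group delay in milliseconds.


Group delay from phase difference:
tau = -d(phi)/d(omega)
d(phi) = -52.81 deg = -0.921708 rad
d(omega) = 2*pi*(2194.6 - 1600.0) = 3735.982 rad/s
tau = -(-0.921708) / 3735.982
    = 0.2467 ms

0.2467 ms


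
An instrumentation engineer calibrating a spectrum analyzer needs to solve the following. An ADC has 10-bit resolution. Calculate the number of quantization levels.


Number of quantization levels = 2^N
= 2^10
= 1024

1024


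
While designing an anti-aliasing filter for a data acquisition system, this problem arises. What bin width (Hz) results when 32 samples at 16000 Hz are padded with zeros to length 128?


Frequency resolution after zero-padding:
N_padded = 32 * 4 = 128
df = fs / N_padded
   = 16000 / 128
   = 125.0 Hz

125.0 Hz


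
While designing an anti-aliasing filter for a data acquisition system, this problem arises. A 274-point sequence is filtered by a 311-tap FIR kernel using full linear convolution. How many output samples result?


Linear convolution output length:
L = N + M - 1
  = 274 + 311 - 1
  = 584 samples

584


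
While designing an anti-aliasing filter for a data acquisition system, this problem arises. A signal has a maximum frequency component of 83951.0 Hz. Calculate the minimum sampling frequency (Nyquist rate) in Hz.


The Nyquist rate is twice the maximum frequency component.
fs_min = 2 * fmax
      = 2 * 83951.0
      = 167902.0 Hz

167902.0


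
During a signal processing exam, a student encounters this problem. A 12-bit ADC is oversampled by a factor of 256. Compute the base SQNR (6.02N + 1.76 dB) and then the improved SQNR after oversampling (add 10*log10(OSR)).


Step 1 — baseline SQNR at Nyquist:
SQNR_base = 6.02*N + 1.76
          = 6.02*12 + 1.76
          = 74.0 dB

Step 2 — oversampling processing gain:
G = 10*log10(OSR) = 10*log10(256) = 24.08 dB

Step 3 — total:
SQNR_total = 74.0 + 24.08 = 98.08 dB

Base SQNR = 74.0 dB; oversampled SQNR = 98.08 dB


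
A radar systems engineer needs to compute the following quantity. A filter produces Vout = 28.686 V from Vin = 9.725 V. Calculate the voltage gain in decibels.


Voltage gain in dB:
G = 20 * log10(Vout / Vin)
  = 20 * log10(28.686 / 9.725)
  = 20 * log10(2.949717)
  = 20 * 0.46978
  = 9.4 dB

9.4 dB


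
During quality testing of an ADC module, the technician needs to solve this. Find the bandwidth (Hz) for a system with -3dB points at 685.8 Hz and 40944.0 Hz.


Bandwidth is the difference of -3dB frequencies:
BW = f_high - f_low
   = 40944.0 - 685.8
   = 40258.2 Hz

40258.2 Hz


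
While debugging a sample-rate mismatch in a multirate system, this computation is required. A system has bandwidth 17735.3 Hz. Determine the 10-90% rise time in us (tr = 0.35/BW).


Rise time from bandwidth relationship:
tr = 0.35 / BW
   = 0.35 / 17735.3
   = 1.973465349e-05 s
   = 19.7347 us

19.7347 us


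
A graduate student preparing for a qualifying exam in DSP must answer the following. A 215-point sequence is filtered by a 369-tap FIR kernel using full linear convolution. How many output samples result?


Linear convolution output length:
L = N + M - 1
  = 215 + 369 - 1
  = 583 samples

583


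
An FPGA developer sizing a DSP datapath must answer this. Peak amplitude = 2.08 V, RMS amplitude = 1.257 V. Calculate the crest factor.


Crest factor is the ratio of peak to RMS:
CF = V_peak / V_rms
   = 2.08 / 1.257
   = 1.6547

1.6547


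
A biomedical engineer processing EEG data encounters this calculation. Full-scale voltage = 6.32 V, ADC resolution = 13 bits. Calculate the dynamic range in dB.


Dynamic range from full-scale to LSB:
V_min = V_max / 2^bits = 6.32 / 2^13
DR = 20 * log10(V_max / V_min)
   = 20 * log10(2^13)
   = 20 * 13 * log10(2)
   = 78.27 dB

78.27 dB


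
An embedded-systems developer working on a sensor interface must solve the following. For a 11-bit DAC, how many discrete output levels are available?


Number of quantization levels = 2^N
= 2^11
= 2048

2048


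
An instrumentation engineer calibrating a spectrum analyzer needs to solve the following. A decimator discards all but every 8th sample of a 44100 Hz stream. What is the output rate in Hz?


Decimation reduces the sample rate:
fs_out = fs_in / M
       = 44100 / 8
       = 5512.5 Hz

5512.5 Hz


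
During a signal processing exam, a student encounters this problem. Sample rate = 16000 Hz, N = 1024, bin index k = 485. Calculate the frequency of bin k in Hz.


Frequency of DFT bin k:
f_k = k * fs / N
    = 485 * 16000 / 1024
    = 7760000 / 1024
    = 7578.125 Hz

7578.125 Hz


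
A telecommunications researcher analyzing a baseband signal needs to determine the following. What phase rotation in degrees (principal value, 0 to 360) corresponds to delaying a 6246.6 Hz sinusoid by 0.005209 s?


Phase shift from frequency and time delay:
phi = 360 * f * t_delay
    = 360 * 6246.6 * 0.005209
    = 11713.87 degrees
    mod 360 = 193.87 degrees

193.87 degrees


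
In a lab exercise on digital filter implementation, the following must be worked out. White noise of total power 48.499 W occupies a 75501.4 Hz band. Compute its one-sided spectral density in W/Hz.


Power spectral density:
PSD = P / BW
    = 48.499 / 75501.4
    = 0.00064236 W/Hz

0.00064236 W/Hz


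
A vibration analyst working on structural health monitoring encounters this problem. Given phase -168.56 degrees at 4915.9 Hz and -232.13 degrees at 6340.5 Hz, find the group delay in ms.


Group delay from phase difference:
tau = -d(phi)/d(omega)
d(phi) = -63.57 deg = -1.109506 rad
d(omega) = 2*pi*(6340.5 - 4915.9) = 8951.0258 rad/s
tau = -(-1.109506) / 8951.0258
    = 0.124 ms

0.124 ms


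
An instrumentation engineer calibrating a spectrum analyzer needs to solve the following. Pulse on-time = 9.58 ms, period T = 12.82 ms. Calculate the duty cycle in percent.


Duty cycle as a percentage:
DC = (t_on / T) * 100
   = (9.58 / 12.82) * 100
   = 0.74727 * 100
   = 74.73 %

74.73 %


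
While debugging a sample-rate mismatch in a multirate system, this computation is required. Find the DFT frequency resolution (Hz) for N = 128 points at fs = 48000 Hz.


DFT frequency resolution:
df = fs / N
   = 48000 / 128
   = 375.0 Hz

375.0 Hz


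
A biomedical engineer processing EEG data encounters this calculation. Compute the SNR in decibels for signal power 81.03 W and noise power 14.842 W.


SNR in decibels:
SNR = 10 * log10(Ps / Pn)
    = 10 * log10(81.03 / 14.842)
    = 10 * log10(5.4595)
    = 10 * 0.7372
    = 7.37 dB

7.37 dB


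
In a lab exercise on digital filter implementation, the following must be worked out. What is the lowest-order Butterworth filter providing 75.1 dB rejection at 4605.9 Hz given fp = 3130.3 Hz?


Butterworth filter order formula:
n = log10(10^(A/10) - 1) / (2 * log10(f_stop/f_pass))
10^(75.1/10) - 1 = 32359364.693
f_stop/f_pass = 4605.9 / 3130.3 = 1.4714
n = 22.3874 -> ceil = 23

23


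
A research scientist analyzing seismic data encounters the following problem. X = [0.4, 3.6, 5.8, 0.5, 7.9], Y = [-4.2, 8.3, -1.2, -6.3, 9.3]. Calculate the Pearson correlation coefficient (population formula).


Pearson correlation coefficient (population):
r = cov(X,Y) / (std(X) * std(Y))
Mean X = 3.64, Mean Y = 1.18
Cov(X,Y) = 14.0168
Std(X) = 2.938435, Std(Y) = 6.437204
r = 0.741

0.741


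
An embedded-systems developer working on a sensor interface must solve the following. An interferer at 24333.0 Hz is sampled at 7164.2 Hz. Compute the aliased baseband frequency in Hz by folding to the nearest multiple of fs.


Compute the nearest integer multiple of fs to the signal:
n = round(24333.0 / 7164.2) = 3
f_alias = |24333.0 - 3 * 7164.2|
        = |24333.0 - 21492.6|
        = 2840.4 Hz

2840.4


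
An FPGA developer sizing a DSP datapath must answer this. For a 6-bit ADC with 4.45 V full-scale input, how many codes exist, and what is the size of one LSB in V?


Step 1 — number of quantization levels:
L = 2^N = 2^6 = 64

Step 2 — LSB step size:
delta = Vfs / L
      = 4.45 / 64
      = 0.06953125 V

Levels = 64; step size = 0.06953125 V


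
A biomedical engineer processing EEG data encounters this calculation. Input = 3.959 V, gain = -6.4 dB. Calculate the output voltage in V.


Output voltage from dB gain:
V_out = V_in * 10^(gain_dB / 20)
      = 3.959 * 10^(-6.4 / 20)
      = 3.959 * 0.47863
      = 1.8949 V

1.8949 V


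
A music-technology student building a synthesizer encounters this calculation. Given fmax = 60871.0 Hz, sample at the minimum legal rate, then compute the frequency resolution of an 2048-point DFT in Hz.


Step 1 — Nyquist sampling rate:
fs = 2 * fmax = 2 * 60871.0 = 121742.0 Hz

Step 2 — DFT bin spacing:
df = fs / N = 121742.0 / 2048 = 59.4443 Hz

59.4443 Hz


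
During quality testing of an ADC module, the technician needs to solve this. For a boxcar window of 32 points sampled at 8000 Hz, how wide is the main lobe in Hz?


Main lobe width for a rectangular window:
Width = 2 * fs / N
      = 2 * 8000 / 32
      = 16000 / 32
      = 500.0 Hz

500.0 Hz


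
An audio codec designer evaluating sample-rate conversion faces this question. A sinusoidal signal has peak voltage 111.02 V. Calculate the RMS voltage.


RMS voltage for a sinusoidal waveform:
V_rms = V_peak / sqrt(2)
      = 111.02 / 1.414214
      = 78.503 V

78.503 V


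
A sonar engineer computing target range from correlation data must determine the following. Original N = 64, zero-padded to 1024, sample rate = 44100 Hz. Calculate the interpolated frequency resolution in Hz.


Frequency resolution after zero-padding:
N_padded = 64 * 16 = 1024
df = fs / N_padded
   = 44100 / 1024
   = 43.0664 Hz

43.0664 Hz


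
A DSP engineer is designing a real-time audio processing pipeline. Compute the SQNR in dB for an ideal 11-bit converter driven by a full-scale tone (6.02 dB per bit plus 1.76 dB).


Theoretical SNR for a full-scale sinusoid:
SNR = 6.02 * N + 1.76
    = 6.02 * 11 + 1.76
    = 66.22 + 1.76
    = 67.98 dB

67.98 dB


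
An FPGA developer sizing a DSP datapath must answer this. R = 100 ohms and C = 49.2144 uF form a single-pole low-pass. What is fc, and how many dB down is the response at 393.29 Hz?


Step 1 — cutoff frequency:
fc = 1 / (2*pi*R*C)
C = 49.2144 uF = 4.92144e-05 F
fc = 1 / (2*pi*100*4.92144e-05)
   = 32.3391 Hz

Step 2 — magnitude at f = 393.29 Hz:
|H(f)| = 1 / sqrt(1 + (f/fc)^2)
f/fc = 393.29 / 32.3391 = 12.161439
|H| = 1 / sqrt(1 + 147.900599) = 0.0819505
|H|_dB = 20*log10(0.0819505) = -21.73 dB

fc = 32.3391 Hz; |H(393.29 Hz)| = -21.73 dB


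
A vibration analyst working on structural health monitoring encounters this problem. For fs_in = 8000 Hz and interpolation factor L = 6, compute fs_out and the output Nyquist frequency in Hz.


Step 1 — output sample rate after interpolation by L:
fs_out = L * fs_in = 6 * 8000 = 48000 Hz

Step 2 — Nyquist frequency of the output stream:
f_Nyq = fs_out / 2 = 48000 / 2 = 24000.0 Hz

fs_out = 48000 Hz; f_Nyquist = 24000.0 Hz


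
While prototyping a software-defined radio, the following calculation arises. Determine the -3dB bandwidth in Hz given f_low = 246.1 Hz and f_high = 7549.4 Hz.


Bandwidth is the difference of -3dB frequencies:
BW = f_high - f_low
   = 7549.4 - 246.1
   = 7303.3 Hz

7303.3 Hz


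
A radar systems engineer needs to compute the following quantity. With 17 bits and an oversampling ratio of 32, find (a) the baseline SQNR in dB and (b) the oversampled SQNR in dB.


Step 1 — baseline SQNR at Nyquist:
SQNR_base = 6.02*N + 1.76
          = 6.02*17 + 1.76
          = 104.1 dB

Step 2 — oversampling processing gain:
G = 10*log10(OSR) = 10*log10(32) = 15.05 dB

Step 3 — total:
SQNR_total = 104.1 + 15.05 = 119.15 dB

Base SQNR = 104.1 dB; oversampled SQNR = 119.15 dB


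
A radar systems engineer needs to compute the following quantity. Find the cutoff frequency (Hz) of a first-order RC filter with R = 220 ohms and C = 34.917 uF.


Cutoff frequency of a first-order RC filter:
fc = 1 / (2 * pi * R * C)
C = 34.917 uF = 3.4917e-05 F
fc = 1 / (2 * pi * 220 * 3.4917e-05)
   = 1 / 0.048265795901574
   = 20.718606 Hz

20.718606 Hz


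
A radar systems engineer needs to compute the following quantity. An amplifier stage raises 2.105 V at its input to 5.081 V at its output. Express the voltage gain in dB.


Voltage gain in dB:
G = 20 * log10(Vout / Vin)
  = 20 * log10(5.081 / 2.105)
  = 20 * log10(2.413777)
  = 20 * 0.382697
  = 7.65 dB

7.65 dB


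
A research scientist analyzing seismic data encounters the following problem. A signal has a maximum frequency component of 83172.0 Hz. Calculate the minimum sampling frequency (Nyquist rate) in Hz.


The Nyquist rate is twice the maximum frequency component.
fs_min = 2 * fmax
      = 2 * 83172.0
      = 166344.0 Hz

166344.0


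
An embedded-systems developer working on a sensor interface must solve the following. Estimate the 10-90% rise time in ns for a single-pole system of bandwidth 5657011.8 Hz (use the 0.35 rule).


Rise time from bandwidth relationship:
tr = 0.35 / BW
   = 0.35 / 5657011.8
   = 6.187012019e-08 s
   = 61.8701 ns

61.8701 ns


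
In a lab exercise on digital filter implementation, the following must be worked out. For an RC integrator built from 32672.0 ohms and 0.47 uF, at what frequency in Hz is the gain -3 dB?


Cutoff frequency of a first-order RC filter:
fc = 1 / (2 * pi * R * C)
C = 0.47 uF = 4.7e-07 F
fc = 1 / (2 * pi * 32672.0 * 4.7e-07)
   = 1 / 0.096483588267401
   = 10.364457 Hz

10.364457 Hz


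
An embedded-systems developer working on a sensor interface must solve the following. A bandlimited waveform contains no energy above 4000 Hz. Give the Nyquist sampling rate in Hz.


The Nyquist rate is twice the maximum frequency component.
fs_min = 2 * fmax
      = 2 * 4000
      = 8000 Hz

8000


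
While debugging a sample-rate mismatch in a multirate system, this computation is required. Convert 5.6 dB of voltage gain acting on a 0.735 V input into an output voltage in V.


Output voltage from dB gain:
V_out = V_in * 10^(gain_dB / 20)
      = 0.735 * 10^(5.6 / 20)
      = 0.735 * 1.905461
      = 1.4005 V

1.4005 V


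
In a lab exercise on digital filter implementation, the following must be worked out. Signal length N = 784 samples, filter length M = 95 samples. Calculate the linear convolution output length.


Linear convolution output length:
L = N + M - 1
  = 784 + 95 - 1
  = 878 samples

878


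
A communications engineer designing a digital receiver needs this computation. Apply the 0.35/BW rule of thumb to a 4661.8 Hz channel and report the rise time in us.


Rise time from bandwidth relationship:
tr = 0.35 / BW
   = 0.35 / 4661.8
   = 7.507829594e-05 s
   = 75.0783 us

75.0783 us


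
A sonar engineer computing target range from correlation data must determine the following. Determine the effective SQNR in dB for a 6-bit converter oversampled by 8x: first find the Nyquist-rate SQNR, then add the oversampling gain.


Step 1 — baseline SQNR at Nyquist:
SQNR_base = 6.02*N + 1.76
          = 6.02*6 + 1.76
          = 37.88 dB

Step 2 — oversampling processing gain:
G = 10*log10(OSR) = 10*log10(8) = 9.03 dB

Step 3 — total:
SQNR_total = 37.88 + 9.03 = 46.91 dB

Base SQNR = 37.88 dB; oversampled SQNR = 46.91 dB


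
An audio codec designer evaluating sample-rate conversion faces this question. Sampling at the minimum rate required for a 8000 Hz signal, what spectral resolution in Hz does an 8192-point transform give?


Step 1 — Nyquist sampling rate:
fs = 2 * fmax = 2 * 8000 = 16000 Hz

Step 2 — DFT bin spacing:
df = fs / N = 16000 / 8192 = 1.9531 Hz

1.9531 Hz


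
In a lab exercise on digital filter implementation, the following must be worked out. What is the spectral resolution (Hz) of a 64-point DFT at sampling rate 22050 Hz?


DFT frequency resolution:
df = fs / N
   = 22050 / 64
   = 344.5312 Hz

344.5312 Hz


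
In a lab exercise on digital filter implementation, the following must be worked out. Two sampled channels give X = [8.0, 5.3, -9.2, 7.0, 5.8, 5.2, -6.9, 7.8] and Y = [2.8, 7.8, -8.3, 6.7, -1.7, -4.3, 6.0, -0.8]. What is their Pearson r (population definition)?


Pearson correlation coefficient (population):
r = cov(X,Y) / (std(X) * std(Y))
Mean X = 2.875, Mean Y = 1.025
Cov(X,Y) = 10.445625
Std(X) = 6.410294, Std(Y) = 5.386035
r = 0.3025

0.3025


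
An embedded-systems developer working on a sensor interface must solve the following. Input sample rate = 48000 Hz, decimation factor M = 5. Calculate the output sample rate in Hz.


Decimation reduces the sample rate:
fs_out = fs_in / M
       = 48000 / 5
       = 9600.0 Hz

9600.0 Hz


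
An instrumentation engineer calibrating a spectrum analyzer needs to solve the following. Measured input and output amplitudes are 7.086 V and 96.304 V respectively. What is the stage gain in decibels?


Voltage gain in dB:
G = 20 * log10(Vout / Vin)
  = 20 * log10(96.304 / 7.086)
  = 20 * log10(13.590742)
  = 20 * 1.133243
  = 22.66 dB

22.66 dB


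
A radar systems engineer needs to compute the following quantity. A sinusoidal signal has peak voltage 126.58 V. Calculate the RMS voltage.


RMS voltage for a sinusoidal waveform:
V_rms = V_peak / sqrt(2)
      = 126.58 / 1.414214
      = 89.506 V

89.506 V


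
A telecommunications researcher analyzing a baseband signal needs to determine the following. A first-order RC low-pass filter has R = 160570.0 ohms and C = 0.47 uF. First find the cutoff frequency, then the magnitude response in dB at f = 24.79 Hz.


Step 1 — cutoff frequency:
fc = 1 / (2*pi*R*C)
C = 0.47 uF = 4.7e-07 F
fc = 1 / (2*pi*160570.0*4.7e-07)
   = 2.10891 Hz

Step 2 — magnitude at f = 24.79 Hz:
|H(f)| = 1 / sqrt(1 + (f/fc)^2)
f/fc = 24.79 / 2.10891 = 11.754888
|H| = 1 / sqrt(1 + 138.177392) = 0.0847648
|H|_dB = 20*log10(0.0847648) = -21.44 dB

fc = 2.10891 Hz; |H(24.79 Hz)| = -21.44 dB


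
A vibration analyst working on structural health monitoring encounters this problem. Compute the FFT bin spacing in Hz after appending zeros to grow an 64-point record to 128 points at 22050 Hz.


Frequency resolution after zero-padding:
N_padded = 64 * 2 = 128
df = fs / N_padded
   = 22050 / 128
   = 172.2656 Hz

172.2656 Hz


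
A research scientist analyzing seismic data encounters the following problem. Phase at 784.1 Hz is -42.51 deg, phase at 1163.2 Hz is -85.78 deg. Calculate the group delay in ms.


Group delay from phase difference:
tau = -d(phi)/d(omega)
d(phi) = -43.27 deg = -0.755204 rad
d(omega) = 2*pi*(1163.2 - 784.1) = 2381.9555 rad/s
tau = -(-0.755204) / 2381.9555
    = 0.3171 ms

0.3171 ms


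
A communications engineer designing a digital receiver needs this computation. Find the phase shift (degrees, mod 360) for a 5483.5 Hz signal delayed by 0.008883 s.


Phase shift from frequency and time delay:
phi = 360 * f * t_delay
    = 360 * 5483.5 * 0.008883
    = 17535.57 degrees
    mod 360 = 255.57 degrees

255.57 degrees


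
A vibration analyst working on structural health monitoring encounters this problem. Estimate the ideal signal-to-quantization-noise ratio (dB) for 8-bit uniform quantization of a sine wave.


Theoretical SNR for a full-scale sinusoid:
SNR = 6.02 * N + 1.76
    = 6.02 * 8 + 1.76
    = 48.16 + 1.76
    = 49.92 dB

49.92 dB


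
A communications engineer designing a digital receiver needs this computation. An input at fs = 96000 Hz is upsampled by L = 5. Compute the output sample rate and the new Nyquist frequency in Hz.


Step 1 — output sample rate after interpolation by L:
fs_out = L * fs_in = 5 * 96000 = 480000 Hz

Step 2 — Nyquist frequency of the output stream:
f_Nyq = fs_out / 2 = 480000 / 2 = 240000.0 Hz

fs_out = 480000 Hz; f_Nyquist = 240000.0 Hz


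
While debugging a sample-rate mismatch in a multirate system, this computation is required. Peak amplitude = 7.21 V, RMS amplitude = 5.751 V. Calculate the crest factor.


Crest factor is the ratio of peak to RMS:
CF = V_peak / V_rms
   = 7.21 / 5.751
   = 1.2537

1.2537


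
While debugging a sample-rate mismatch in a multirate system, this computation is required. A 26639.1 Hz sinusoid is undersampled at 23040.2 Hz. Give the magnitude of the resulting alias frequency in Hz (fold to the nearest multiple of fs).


Compute the nearest integer multiple of fs to the signal:
n = round(26639.1 / 23040.2) = 1
f_alias = |26639.1 - 1 * 23040.2|
        = |26639.1 - 23040.2|
        = 3598.9 Hz

3598.9


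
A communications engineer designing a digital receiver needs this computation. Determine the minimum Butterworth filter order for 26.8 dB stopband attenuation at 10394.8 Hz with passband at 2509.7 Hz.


Butterworth filter order formula:
n = log10(10^(A/10) - 1) / (2 * log10(f_stop/f_pass))
10^(26.8/10) - 1 = 477.6301
f_stop/f_pass = 10394.8 / 2509.7 = 4.1418
n = 2.1704 -> ceil = 3

3


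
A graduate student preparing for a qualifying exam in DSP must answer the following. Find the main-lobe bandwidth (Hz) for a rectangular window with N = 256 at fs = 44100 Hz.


Main lobe width for a rectangular window:
Width = 2 * fs / N
      = 2 * 44100 / 256
      = 88200 / 256
      = 344.531 Hz

344.531 Hz


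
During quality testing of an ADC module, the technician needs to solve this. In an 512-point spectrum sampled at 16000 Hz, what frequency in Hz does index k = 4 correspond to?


Frequency of DFT bin k:
f_k = k * fs / N
    = 4 * 16000 / 512
    = 64000 / 512
    = 125.0 Hz

125.0 Hz


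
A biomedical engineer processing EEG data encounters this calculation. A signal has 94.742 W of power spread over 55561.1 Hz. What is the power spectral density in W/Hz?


Power spectral density:
PSD = P / BW
    = 94.742 / 55561.1
    = 0.00170519 W/Hz

0.00170519 W/Hz


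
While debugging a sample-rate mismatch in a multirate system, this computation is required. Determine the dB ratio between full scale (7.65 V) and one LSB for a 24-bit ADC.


Dynamic range from full-scale to LSB:
V_min = V_max / 2^bits = 7.65 / 2^24
DR = 20 * log10(V_max / V_min)
   = 20 * log10(2^24)
   = 20 * 24 * log10(2)
   = 144.49 dB

144.49 dB


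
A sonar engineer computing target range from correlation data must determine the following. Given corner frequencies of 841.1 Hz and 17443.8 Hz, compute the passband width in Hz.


Bandwidth is the difference of -3dB frequencies:
BW = f_high - f_low
   = 17443.8 - 841.1
   = 16602.7 Hz

16602.7 Hz


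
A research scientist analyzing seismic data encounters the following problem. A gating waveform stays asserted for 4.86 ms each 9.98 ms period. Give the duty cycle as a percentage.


Duty cycle as a percentage:
DC = (t_on / T) * 100
   = (4.86 / 9.98) * 100
   = 0.486974 * 100
   = 48.7 %

48.7 %


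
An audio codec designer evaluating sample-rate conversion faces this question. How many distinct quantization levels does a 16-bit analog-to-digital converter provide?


Number of quantization levels = 2^N
= 2^16
= 65536

65536


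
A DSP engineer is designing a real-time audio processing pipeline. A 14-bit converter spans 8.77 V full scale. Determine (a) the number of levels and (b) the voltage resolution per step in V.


Step 1 — number of quantization levels:
L = 2^N = 2^14 = 16384

Step 2 — LSB step size:
delta = Vfs / L
      = 8.77 / 16384
      = 0.00053528 V

Levels = 16384; step size = 0.00053528 V
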